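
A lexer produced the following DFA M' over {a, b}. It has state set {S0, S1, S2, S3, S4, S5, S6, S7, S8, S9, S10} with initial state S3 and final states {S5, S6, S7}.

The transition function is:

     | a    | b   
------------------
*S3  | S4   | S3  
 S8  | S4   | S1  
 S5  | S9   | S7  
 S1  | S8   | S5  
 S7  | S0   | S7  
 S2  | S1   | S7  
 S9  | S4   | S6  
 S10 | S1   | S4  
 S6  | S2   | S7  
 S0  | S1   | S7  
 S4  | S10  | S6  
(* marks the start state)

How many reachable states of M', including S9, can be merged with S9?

Every state is reachable, so we keep all 11.
Initial partition by acceptance: {S5,S6,S7} | {S0,S1,S2,S3,S4,S8,S9,S10}.
Split {S0,S1,S2,S3,S4,S8,S9,S10} by δ(·,b) → {S0,S1,S2,S4,S9} and {S3,S8,S10}.
Refine {S0,S1,S2,S4,S9} on symbol a: members go to different blocks, giving {S0,S2,S9} and {S1,S4}.
Refine {S3,S8,S10} on symbol b: members go to different blocks, giving {S8,S10} and {S3}.
No further refinement is possible. Final partition (5 blocks): {S5,S6,S7} | {S0,S2,S9} | {S8,S10} | {S1,S4} | {S3}.
The equivalence class containing S9 is {S0,S2,S9}, of size 3.

3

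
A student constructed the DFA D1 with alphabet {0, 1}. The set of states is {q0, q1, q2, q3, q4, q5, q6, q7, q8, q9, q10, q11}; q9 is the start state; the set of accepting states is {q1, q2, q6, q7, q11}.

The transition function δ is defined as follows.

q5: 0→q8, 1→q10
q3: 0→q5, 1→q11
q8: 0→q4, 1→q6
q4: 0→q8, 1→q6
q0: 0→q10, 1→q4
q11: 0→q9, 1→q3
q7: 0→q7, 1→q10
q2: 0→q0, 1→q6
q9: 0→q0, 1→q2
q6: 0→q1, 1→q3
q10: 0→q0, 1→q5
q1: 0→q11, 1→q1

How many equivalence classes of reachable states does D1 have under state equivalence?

10

States {q7} cannot be reached from the start state, so discard them.
Initial partition by acceptance: {q1,q2,q6,q11} | {q0,q3,q4,q5,q8,q9,q10}.
Refine {q1,q2,q6,q11} on symbol 0: members go to different blocks, giving {q1,q6} and {q2,q11}.
Refine {q1,q6} on symbol 0: members go to different blocks, giving {q1} and {q6}.
Refine {q0,q3,q4,q5,q8,q9,q10} on symbol 1: members go to different blocks, giving {q0,q5,q10} and {q3,q9} and {q4,q8}.
Split {q0,q5,q10} by δ(·,0) → {q0,q10} and {q5}.
Refine {q0,q10} on symbol 1: members go to different blocks, giving {q0} and {q10}.
On input 0, block {q2,q11} splits into {q2} and {q11}.
On input 0, block {q3,q9} splits into {q3} and {q9}.
The partition is now stable with 10 blocks: {q1} | {q0} | {q2} | {q6} | {q3} | {q4,q8} | {q5} | {q10} | {q11} | {q9}.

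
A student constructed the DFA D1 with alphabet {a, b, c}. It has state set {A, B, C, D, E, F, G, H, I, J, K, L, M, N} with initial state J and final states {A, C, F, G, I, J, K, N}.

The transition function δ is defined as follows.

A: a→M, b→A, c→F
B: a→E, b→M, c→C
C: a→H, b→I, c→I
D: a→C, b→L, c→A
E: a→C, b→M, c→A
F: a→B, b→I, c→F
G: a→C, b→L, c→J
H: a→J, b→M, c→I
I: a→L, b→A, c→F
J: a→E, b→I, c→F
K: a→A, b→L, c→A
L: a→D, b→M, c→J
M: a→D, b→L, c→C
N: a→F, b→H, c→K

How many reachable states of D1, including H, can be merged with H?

First remove the unreachable states {G,K,N}; 11 states remain.
Initial partition by acceptance: {A,C,F,I,J} | {B,D,E,H,L,M}.
Refine {B,D,E,H,L,M} on symbol a: members go to different blocks, giving {B,L,M} and {D,E,H}.
Refine {A,C,F,I,J} on symbol a: members go to different blocks, giving {A,F,I} and {C,J}.
No further refinement is possible. Final partition (4 blocks): {A,F,I} | {B,L,M} | {D,E,H} | {C,J}.
State H belongs to the block {D,E,H}, which has 3 states.

3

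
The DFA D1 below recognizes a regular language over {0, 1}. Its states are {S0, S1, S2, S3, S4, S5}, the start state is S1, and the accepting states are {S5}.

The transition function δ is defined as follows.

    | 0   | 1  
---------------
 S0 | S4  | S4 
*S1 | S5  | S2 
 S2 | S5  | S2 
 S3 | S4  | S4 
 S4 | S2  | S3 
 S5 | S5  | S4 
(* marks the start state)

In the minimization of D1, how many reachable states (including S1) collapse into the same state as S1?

2

Reachable states from the start: {S1,S2,S3,S4,S5}. Unreachable: {S0} — drop them.
Start with accepting vs non-accepting: {S5} | {S1,S2,S3,S4}.
Refine {S1,S2,S3,S4} on symbol 0: members go to different blocks, giving {S1,S2} and {S3,S4}.
On input 0, block {S3,S4} splits into {S3} and {S4}.
The partition is now stable with 4 blocks: {S5} | {S1,S2} | {S3} | {S4}.
The equivalence class containing S1 is {S1,S2}, of size 2.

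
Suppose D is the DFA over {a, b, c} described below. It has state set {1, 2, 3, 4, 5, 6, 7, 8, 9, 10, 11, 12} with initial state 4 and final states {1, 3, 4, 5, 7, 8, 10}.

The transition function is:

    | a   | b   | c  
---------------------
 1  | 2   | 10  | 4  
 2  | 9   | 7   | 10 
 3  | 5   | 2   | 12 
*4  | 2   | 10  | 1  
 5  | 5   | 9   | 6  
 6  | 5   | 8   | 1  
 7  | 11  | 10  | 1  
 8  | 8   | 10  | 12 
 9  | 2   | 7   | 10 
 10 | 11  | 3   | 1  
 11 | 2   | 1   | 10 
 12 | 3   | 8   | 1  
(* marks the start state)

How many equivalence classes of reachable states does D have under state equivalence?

6

All states are reachable from the start state.
Initial partition by acceptance: {1,3,4,5,7,8,10} | {2,6,9,11,12}.
Refine {1,3,4,5,7,8,10} on symbol a: members go to different blocks, giving {1,4,7,10} and {3,5,8}.
On input b, block {1,4,7,10} splits into {1,4,7} and {10}.
On input a, block {2,6,9,11,12} splits into {2,9,11} and {6,12}.
On input b, block {3,5,8} splits into {3,5} and {8}.
No further refinement is possible. Final partition (6 blocks): {1,4,7} | {2,9,11} | {3,5} | {10} | {6,12} | {8}.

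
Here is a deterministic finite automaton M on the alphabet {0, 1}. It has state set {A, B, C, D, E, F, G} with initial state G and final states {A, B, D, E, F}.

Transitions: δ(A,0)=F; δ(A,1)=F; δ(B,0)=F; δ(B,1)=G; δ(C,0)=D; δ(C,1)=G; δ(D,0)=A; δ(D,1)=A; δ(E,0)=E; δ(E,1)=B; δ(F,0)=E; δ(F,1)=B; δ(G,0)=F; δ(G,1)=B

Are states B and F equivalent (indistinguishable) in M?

No

Reachable states from the start: {B,E,F,G}. Unreachable: {A,C,D} — drop them.
Initial partition by acceptance: {B,E,F} | {G}.
Refine {B,E,F} on symbol 1: members go to different blocks, giving {E,F} and {B}.
No further refinement is possible. Final partition (3 blocks): {E,F} | {G} | {B}.
B and F end up in different blocks, so they are distinguishable. For instance, the string '1' is accepted from only F.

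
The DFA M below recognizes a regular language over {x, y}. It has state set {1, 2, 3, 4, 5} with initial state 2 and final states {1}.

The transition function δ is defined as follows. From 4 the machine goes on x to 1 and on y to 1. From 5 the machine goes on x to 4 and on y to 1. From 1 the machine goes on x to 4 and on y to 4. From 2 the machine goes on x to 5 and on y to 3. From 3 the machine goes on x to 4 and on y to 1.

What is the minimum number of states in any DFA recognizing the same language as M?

Every state is reachable, so we keep all 5.
Start with accepting vs non-accepting: {1} | {2,3,4,5}.
Split {2,3,4,5} by δ(·,x) → {2,3,5} and {4}.
On input x, block {2,3,5} splits into {3,5} and {2}.
The partition is now stable with 4 blocks: {1} | {3,5} | {4} | {2}.

4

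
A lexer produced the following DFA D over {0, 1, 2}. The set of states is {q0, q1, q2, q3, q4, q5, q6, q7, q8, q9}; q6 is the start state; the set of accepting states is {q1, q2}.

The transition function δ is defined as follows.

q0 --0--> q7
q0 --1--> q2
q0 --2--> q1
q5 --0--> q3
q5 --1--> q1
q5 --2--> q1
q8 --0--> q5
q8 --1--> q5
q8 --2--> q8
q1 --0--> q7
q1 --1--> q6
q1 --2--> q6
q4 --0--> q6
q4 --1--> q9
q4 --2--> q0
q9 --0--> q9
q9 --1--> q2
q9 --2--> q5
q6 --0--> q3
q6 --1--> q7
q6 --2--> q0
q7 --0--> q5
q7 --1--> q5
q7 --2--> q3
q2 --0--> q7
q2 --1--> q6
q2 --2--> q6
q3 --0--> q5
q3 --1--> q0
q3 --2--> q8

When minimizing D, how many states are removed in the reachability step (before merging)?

No path from q6 leads to q4, q9; the other 8 states are all reachable.

2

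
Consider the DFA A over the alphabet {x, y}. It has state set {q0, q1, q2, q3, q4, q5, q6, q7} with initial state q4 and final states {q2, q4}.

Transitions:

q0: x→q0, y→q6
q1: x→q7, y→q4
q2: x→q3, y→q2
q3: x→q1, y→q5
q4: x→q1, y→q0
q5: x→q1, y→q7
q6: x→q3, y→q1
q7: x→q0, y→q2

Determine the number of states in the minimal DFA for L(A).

Every state is reachable, so we keep all 8.
Start with accepting vs non-accepting: {q2,q4} | {q0,q1,q3,q5,q6,q7}.
On input y, block {q2,q4} splits into {q2} and {q4}.
Refine {q0,q1,q3,q5,q6,q7} on symbol y: members go to different blocks, giving {q0,q3,q5,q6} and {q1} and {q7}.
On input x, block {q0,q3,q5,q6} splits into {q0,q6} and {q3,q5}.
Refine {q0,q6} on symbol x: members go to different blocks, giving {q0} and {q6}.
Split {q3,q5} by δ(·,y) → {q3} and {q5}.
No further refinement is possible. Final partition (8 blocks): {q2} | {q0} | {q4} | {q1} | {q7} | {q3} | {q6} | {q5}.

8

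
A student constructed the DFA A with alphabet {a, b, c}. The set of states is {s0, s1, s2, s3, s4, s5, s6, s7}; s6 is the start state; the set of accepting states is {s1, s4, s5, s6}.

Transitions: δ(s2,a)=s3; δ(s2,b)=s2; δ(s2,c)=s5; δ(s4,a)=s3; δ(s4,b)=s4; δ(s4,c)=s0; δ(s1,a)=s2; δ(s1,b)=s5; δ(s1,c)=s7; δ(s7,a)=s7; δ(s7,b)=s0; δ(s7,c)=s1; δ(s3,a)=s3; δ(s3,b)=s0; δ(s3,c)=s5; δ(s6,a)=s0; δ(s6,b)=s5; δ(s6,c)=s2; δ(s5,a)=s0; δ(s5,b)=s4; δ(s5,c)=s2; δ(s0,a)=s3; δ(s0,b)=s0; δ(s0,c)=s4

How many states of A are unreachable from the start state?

No path from s6 leads to s1, s7; the other 6 states are all reachable.

2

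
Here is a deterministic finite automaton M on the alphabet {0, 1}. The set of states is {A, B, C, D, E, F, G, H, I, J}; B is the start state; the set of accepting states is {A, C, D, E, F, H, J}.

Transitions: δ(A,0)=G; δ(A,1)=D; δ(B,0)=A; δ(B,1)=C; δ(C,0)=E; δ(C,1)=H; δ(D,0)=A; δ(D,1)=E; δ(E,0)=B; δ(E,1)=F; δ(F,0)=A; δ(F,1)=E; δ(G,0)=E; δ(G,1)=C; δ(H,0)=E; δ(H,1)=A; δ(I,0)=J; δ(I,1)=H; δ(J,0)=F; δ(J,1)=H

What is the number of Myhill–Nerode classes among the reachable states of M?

4

States {I,J} cannot be reached from the start state, so discard them.
P0 = {A,C,D,E,F,H} | {B,G}.
On input 0, block {A,C,D,E,F,H} splits into {C,D,F,H} and {A,E}.
Split {C,D,F,H} by δ(·,1) → {D,F,H} and {C}.
The partition is now stable with 4 blocks: {D,F,H} | {B,G} | {A,E} | {C}.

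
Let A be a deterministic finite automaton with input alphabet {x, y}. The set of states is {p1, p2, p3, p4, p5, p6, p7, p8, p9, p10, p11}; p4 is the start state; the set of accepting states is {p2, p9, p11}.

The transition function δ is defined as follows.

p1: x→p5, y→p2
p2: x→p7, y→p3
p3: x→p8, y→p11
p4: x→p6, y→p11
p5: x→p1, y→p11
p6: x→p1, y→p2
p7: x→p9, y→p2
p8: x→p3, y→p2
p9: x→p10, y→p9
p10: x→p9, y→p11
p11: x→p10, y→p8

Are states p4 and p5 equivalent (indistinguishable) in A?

Initial partition by acceptance: {p2,p9,p11} | {p1,p3,p4,p5,p6,p7,p8,p10}.
Refine {p2,p9,p11} on symbol y: members go to different blocks, giving {p2,p11} and {p9}.
Refine {p1,p3,p4,p5,p6,p7,p8,p10} on symbol x: members go to different blocks, giving {p1,p3,p4,p5,p6,p8} and {p7,p10}.
No further refinement is possible. Final partition (4 blocks): {p2,p11} | {p1,p3,p4,p5,p6,p8} | {p9} | {p7,p10}.
p4 and p5 lie in the same block of the stable partition, so they are equivalent — no string distinguishes them.

Yes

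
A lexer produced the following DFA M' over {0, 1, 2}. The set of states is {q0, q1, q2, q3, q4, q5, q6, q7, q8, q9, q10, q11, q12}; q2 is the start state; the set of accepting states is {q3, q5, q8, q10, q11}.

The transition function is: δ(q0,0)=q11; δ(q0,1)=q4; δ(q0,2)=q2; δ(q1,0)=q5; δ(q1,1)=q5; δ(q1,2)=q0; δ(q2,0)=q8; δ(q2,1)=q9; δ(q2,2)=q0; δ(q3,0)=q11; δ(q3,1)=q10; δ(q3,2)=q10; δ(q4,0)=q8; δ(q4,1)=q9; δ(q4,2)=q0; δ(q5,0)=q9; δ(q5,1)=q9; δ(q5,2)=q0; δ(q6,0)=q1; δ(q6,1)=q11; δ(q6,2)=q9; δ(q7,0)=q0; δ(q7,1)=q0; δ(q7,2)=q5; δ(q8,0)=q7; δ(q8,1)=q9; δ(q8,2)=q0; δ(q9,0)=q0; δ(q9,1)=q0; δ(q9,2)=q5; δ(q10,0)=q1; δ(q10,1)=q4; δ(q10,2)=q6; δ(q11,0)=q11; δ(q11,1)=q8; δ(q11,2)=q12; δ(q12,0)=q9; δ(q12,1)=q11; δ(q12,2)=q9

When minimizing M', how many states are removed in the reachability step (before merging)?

No path from q2 leads to q1, q3, q6, q10; the other 9 states are all reachable.

4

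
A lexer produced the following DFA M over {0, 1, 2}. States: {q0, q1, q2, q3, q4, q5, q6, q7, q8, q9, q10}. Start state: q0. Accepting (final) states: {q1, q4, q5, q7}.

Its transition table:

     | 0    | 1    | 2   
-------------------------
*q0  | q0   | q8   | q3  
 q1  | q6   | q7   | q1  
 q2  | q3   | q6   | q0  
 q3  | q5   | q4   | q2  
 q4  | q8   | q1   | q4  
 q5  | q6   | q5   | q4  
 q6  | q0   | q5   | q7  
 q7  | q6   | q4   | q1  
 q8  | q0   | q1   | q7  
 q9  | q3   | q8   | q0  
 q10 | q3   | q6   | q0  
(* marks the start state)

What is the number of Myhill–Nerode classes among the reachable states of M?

First remove the unreachable states {q9,q10}; 9 states remain.
P0 = {q1,q4,q5,q7} | {q0,q2,q3,q6,q8}.
Refine {q0,q2,q3,q6,q8} on symbol 0: members go to different blocks, giving {q0,q2,q6,q8} and {q3}.
On input 0, block {q0,q2,q6,q8} splits into {q0,q6,q8} and {q2}.
Split {q0,q6,q8} by δ(·,1) → {q6,q8} and {q0}.
Stable partition: {q1,q4,q5,q7} | {q6,q8} | {q3} | {q2} | {q0} — 5 equivalence classes.

5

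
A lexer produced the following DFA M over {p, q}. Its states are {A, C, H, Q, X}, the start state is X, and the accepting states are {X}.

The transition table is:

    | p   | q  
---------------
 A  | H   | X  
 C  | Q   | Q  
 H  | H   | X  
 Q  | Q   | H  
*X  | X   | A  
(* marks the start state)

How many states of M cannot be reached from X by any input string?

Starting at X and following transitions, the reachable set is {A, H, X}. That leaves C, Q unreachable — 2 in total.

2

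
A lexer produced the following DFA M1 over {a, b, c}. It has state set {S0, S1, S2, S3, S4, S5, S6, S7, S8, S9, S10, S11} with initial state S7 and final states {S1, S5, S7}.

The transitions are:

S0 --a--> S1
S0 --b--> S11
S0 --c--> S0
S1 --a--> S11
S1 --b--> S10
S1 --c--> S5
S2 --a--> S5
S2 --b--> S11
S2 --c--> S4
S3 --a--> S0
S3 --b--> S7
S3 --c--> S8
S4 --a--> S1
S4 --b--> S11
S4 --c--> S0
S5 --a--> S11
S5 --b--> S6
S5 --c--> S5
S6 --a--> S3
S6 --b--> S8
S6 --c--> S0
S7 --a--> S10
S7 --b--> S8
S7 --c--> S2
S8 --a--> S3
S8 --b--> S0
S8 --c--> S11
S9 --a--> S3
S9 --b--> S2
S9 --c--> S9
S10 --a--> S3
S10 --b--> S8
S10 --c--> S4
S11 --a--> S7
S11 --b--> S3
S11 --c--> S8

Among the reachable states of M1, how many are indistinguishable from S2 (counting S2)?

First remove the unreachable states {S9}; 11 states remain.
Initial partition by acceptance: {S1,S5,S7} | {S0,S2,S3,S4,S6,S8,S10,S11}.
Split {S1,S5,S7} by δ(·,c) → {S1,S5} and {S7}.
On input a, block {S0,S2,S3,S4,S6,S8,S10,S11} splits into {S3,S6,S8,S10} and {S0,S2,S4} and {S11}.
Split {S3,S6,S8,S10} by δ(·,a) → {S6,S8,S10} and {S3}.
Refine {S6,S8,S10} on symbol b: members go to different blocks, giving {S6,S10} and {S8}.
No further refinement is possible. Final partition (7 blocks): {S1,S5} | {S6,S10} | {S7} | {S0,S2,S4} | {S11} | {S3} | {S8}.
State S2 belongs to the block {S0,S2,S4}, which has 3 states.

3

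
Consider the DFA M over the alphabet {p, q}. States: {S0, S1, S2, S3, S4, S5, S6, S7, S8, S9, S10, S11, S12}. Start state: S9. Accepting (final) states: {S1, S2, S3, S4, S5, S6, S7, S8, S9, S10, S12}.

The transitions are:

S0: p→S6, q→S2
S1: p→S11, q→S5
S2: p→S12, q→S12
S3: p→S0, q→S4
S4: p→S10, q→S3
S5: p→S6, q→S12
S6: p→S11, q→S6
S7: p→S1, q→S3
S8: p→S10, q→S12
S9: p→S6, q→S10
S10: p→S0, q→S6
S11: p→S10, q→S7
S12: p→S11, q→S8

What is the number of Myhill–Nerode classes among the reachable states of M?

6

All states are reachable from the start state.
Initial partition by acceptance: {S1,S2,S3,S4,S5,S6,S7,S8,S9,S10,S12} | {S0,S11}.
On input p, block {S1,S2,S3,S4,S5,S6,S7,S8,S9,S10,S12} splits into {S2,S4,S5,S7,S8,S9} and {S1,S3,S6,S10,S12}.
Split {S1,S3,S6,S10,S12} by δ(·,q) → {S1,S3,S12} and {S6,S10}.
On input p, block {S2,S4,S5,S7,S8,S9} splits into {S4,S5,S8,S9} and {S2,S7}.
Split {S4,S5,S8,S9} by δ(·,q) → {S4,S5,S8} and {S9}.
The partition is now stable with 6 blocks: {S4,S5,S8} | {S0,S11} | {S1,S3,S12} | {S6,S10} | {S2,S7} | {S9}.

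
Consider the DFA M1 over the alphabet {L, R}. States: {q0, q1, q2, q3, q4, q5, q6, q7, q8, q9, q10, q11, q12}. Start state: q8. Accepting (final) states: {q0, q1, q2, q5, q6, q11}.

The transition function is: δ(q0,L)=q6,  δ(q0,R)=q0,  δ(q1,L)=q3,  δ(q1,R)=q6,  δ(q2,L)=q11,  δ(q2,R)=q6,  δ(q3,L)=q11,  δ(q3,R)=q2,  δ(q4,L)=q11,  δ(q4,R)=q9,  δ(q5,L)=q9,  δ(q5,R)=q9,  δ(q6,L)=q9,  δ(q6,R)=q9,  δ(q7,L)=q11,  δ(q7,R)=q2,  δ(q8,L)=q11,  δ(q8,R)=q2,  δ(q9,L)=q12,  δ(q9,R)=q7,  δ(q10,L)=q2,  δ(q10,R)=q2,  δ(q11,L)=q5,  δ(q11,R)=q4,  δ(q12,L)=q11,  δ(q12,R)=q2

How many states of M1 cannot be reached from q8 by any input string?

4

No path from q8 leads to q0, q1, q3, q10; the other 9 states are all reachable.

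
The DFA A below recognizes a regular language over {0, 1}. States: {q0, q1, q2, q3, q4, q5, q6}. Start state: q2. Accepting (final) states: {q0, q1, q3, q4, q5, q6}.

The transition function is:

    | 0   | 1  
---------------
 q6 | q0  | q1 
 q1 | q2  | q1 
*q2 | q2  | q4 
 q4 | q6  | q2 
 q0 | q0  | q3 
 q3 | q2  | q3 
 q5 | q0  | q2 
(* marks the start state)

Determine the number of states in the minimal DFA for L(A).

Reachable states from the start: {q0,q1,q2,q3,q4,q6}. Unreachable: {q5} — drop them.
Start with accepting vs non-accepting: {q0,q1,q3,q4,q6} | {q2}.
On input 0, block {q0,q1,q3,q4,q6} splits into {q0,q4,q6} and {q1,q3}.
Refine {q0,q4,q6} on symbol 1: members go to different blocks, giving {q0,q6} and {q4}.
Stable partition: {q0,q6} | {q2} | {q1,q3} | {q4} — 4 equivalence classes.

4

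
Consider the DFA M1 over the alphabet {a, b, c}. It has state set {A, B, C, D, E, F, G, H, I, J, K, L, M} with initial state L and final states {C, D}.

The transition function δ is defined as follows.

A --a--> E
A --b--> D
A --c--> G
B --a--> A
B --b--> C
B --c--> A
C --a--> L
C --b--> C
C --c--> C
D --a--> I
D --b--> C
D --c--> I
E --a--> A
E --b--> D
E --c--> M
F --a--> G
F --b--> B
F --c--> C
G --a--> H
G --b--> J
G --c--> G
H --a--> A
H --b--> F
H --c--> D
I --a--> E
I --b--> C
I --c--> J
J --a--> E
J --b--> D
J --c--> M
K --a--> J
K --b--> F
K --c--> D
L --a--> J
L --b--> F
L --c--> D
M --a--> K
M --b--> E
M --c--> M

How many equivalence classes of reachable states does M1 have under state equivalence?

7

All states are reachable from the start state.
Initial partition by acceptance: {C,D} | {A,B,E,F,G,H,I,J,K,L,M}.
On input c, block {C,D} splits into {C} and {D}.
On input b, block {A,B,E,F,G,H,I,J,K,L,M} splits into {F,G,H,K,L,M} and {A,E,J} and {B,I}.
Refine {F,G,H,K,L,M} on symbol a: members go to different blocks, giving {F,G,M} and {H,K,L}.
Refine {F,G,M} on symbol a: members go to different blocks, giving {G,M} and {F}.
The partition is now stable with 7 blocks: {C} | {G,M} | {D} | {A,E,J} | {B,I} | {H,K,L} | {F}.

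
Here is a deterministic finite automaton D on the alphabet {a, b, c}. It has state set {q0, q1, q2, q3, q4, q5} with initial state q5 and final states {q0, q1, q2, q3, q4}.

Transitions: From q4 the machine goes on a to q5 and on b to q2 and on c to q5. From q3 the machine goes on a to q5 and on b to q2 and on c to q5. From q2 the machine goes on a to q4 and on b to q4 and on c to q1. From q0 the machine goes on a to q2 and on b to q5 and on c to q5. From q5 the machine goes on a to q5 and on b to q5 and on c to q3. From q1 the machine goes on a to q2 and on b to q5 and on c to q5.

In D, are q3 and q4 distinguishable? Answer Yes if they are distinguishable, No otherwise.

First remove the unreachable states {q0}; 5 states remain.
Start with accepting vs non-accepting: {q1,q2,q3,q4} | {q5}.
Refine {q1,q2,q3,q4} on symbol a: members go to different blocks, giving {q1,q2} and {q3,q4}.
Split {q1,q2} by δ(·,a) → {q1} and {q2}.
No further refinement is possible. Final partition (4 blocks): {q1} | {q5} | {q3,q4} | {q2}.
q3 and q4 lie in the same block of the stable partition, so they are equivalent — no string distinguishes them.

No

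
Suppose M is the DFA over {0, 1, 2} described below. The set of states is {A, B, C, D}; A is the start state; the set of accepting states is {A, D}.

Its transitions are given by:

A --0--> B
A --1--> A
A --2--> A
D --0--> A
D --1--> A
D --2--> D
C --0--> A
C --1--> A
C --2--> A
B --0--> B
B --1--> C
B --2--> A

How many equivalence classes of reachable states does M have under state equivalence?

First remove the unreachable states {D}; 3 states remain.
Initial partition by acceptance: {A} | {B,C}.
On input 0, block {B,C} splits into {B} and {C}.
The partition is now stable with 3 blocks: {A} | {B} | {C}.

3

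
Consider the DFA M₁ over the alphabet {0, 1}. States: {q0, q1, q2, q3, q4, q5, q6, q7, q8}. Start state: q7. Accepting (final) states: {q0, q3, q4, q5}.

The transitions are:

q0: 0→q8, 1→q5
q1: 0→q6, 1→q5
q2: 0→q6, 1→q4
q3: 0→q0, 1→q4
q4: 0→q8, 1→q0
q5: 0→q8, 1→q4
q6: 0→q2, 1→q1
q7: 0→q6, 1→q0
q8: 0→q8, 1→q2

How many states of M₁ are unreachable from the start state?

BFS from q7 reaches {q0, q1, q2, q4, q5, q6, q7, q8}; the 1 state(s) q3 are never visited.

1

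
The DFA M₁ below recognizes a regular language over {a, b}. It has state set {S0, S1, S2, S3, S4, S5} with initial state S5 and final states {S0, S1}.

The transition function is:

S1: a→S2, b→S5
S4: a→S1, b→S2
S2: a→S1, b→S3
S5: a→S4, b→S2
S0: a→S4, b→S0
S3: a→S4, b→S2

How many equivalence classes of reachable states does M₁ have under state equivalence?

4

First remove the unreachable states {S0}; 5 states remain.
P0 = {S1} | {S2,S3,S4,S5}.
On input a, block {S2,S3,S4,S5} splits into {S2,S4} and {S3,S5}.
Refine {S2,S4} on symbol b: members go to different blocks, giving {S2} and {S4}.
No further refinement is possible. Final partition (4 blocks): {S1} | {S2} | {S3,S5} | {S4}.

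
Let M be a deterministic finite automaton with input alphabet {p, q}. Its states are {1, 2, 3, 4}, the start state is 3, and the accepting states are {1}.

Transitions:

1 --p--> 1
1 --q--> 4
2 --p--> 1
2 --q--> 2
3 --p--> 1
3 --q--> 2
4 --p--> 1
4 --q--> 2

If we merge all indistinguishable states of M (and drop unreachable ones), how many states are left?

2

Every state is reachable, so we keep all 4.
P0 = {1} | {2,3,4}.
No further refinement is possible. Final partition (2 blocks): {1} | {2,3,4}.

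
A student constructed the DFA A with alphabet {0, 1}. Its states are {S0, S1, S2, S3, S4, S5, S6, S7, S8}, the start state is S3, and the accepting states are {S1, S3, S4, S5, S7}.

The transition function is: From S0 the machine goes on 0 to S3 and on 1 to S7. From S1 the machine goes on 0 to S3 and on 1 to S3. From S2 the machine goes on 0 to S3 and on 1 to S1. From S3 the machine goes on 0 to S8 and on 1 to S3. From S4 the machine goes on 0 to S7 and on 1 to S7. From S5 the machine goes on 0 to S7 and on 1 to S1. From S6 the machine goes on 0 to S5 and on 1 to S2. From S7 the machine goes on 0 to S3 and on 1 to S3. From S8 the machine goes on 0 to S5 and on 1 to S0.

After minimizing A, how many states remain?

First remove the unreachable states {S2,S4,S6}; 6 states remain.
Start with accepting vs non-accepting: {S1,S3,S5,S7} | {S0,S8}.
Refine {S1,S3,S5,S7} on symbol 0: members go to different blocks, giving {S1,S5,S7} and {S3}.
Split {S1,S5,S7} by δ(·,0) → {S1,S7} and {S5}.
Split {S0,S8} by δ(·,0) → {S0} and {S8}.
Stable partition: {S1,S7} | {S0} | {S3} | {S5} | {S8} — 5 equivalence classes.

5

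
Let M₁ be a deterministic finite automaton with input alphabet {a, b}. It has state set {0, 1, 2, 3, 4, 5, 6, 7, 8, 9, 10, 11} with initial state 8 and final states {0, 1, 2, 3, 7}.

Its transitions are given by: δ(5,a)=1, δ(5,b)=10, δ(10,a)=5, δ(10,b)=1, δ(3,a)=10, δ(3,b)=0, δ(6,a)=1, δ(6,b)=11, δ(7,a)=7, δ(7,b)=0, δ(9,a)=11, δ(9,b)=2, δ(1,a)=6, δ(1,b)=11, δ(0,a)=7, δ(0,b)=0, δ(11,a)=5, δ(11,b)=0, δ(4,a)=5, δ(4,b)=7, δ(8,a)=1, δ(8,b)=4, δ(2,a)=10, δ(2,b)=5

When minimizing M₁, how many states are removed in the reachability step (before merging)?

No path from 8 leads to 2, 3, 9; the other 9 states are all reachable.

3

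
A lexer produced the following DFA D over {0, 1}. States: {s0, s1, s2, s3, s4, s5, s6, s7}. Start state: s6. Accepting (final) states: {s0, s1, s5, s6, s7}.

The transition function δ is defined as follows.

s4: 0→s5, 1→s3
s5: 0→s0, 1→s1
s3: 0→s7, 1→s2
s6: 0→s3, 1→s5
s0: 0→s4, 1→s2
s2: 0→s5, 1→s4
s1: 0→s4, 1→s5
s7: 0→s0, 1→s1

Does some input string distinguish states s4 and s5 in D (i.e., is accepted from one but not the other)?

Every state is reachable, so we keep all 8.
Initial partition by acceptance: {s0,s1,s5,s6,s7} | {s2,s3,s4}.
Refine {s0,s1,s5,s6,s7} on symbol 0: members go to different blocks, giving {s0,s1,s6} and {s5,s7}.
Split {s0,s1,s6} by δ(·,1) → {s1,s6} and {s0}.
The partition is now stable with 4 blocks: {s1,s6} | {s2,s3,s4} | {s5,s7} | {s0}.
s4 and s5 end up in different blocks, so they are distinguishable. For instance, the string 'ε' is accepted from only s5.

Yes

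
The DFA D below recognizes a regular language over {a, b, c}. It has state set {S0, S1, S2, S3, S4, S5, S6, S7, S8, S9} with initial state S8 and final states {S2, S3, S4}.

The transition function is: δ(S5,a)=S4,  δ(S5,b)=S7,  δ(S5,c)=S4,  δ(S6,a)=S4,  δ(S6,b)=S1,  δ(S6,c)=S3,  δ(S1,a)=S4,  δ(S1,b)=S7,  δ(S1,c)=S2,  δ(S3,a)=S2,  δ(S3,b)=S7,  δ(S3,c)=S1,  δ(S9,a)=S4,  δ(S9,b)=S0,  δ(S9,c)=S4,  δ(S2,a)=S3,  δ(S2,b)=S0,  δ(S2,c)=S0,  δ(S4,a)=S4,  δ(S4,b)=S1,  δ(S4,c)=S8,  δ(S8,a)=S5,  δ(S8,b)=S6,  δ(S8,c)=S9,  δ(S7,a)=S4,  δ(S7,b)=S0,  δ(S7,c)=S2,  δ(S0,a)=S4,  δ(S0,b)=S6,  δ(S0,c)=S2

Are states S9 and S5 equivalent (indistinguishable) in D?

Yes

All states are reachable from the start state.
Initial partition by acceptance: {S2,S3,S4} | {S0,S1,S5,S6,S7,S8,S9}.
Split {S0,S1,S5,S6,S7,S8,S9} by δ(·,a) → {S0,S1,S5,S6,S7,S9} and {S8}.
On input c, block {S2,S3,S4} splits into {S2,S3} and {S4}.
Refine {S0,S1,S5,S6,S7,S9} on symbol c: members go to different blocks, giving {S0,S1,S6,S7} and {S5,S9}.
No further refinement is possible. Final partition (5 blocks): {S2,S3} | {S0,S1,S6,S7} | {S8} | {S4} | {S5,S9}.
S9 and S5 lie in the same block of the stable partition, so they are equivalent — no string distinguishes them.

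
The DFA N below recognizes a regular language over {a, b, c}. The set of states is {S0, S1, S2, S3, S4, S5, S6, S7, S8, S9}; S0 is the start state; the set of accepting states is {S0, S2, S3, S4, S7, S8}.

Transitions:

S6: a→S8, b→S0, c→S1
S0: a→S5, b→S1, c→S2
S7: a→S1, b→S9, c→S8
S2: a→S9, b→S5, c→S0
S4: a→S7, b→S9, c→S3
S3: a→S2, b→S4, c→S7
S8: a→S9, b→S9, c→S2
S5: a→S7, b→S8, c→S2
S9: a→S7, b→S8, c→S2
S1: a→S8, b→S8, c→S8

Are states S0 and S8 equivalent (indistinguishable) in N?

Yes

States {S3,S4,S6} cannot be reached from the start state, so discard them.
Start with accepting vs non-accepting: {S0,S2,S7,S8} | {S1,S5,S9}.
No further refinement is possible. Final partition (2 blocks): {S0,S2,S7,S8} | {S1,S5,S9}.
S0 and S8 lie in the same block of the stable partition, so they are equivalent — no string distinguishes them.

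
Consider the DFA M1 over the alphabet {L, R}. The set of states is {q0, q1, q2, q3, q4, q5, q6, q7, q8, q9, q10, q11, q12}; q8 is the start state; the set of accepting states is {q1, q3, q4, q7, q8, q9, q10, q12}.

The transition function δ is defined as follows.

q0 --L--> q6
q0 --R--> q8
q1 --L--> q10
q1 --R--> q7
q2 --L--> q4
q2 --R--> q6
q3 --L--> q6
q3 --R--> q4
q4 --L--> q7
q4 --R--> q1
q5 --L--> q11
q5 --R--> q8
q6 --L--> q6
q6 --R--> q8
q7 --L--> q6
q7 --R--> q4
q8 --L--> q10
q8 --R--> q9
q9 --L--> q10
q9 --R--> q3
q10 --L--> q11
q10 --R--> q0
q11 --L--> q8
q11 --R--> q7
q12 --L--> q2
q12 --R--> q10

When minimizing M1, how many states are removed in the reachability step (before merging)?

Starting at q8 and following transitions, the reachable set is {q0, q1, q3, q4, q6, q7, q8, q9, q10, q11}. That leaves q2, q5, q12 unreachable — 3 in total.

3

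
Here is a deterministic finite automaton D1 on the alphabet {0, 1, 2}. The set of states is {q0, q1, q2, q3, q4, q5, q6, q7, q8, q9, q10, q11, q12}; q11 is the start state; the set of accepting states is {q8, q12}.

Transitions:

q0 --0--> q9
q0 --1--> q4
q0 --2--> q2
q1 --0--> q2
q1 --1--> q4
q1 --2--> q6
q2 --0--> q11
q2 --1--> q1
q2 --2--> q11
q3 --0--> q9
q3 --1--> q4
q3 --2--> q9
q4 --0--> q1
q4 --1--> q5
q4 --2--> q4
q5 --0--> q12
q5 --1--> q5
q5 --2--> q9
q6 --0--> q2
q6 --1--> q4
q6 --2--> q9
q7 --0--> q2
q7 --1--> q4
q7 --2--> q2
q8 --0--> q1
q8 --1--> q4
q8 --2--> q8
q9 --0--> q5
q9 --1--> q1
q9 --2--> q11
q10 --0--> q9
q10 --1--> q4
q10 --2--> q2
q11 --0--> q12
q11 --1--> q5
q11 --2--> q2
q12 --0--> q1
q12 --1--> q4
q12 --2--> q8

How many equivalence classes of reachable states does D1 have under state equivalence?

6

First remove the unreachable states {q0,q3,q7,q10}; 9 states remain.
Initial partition by acceptance: {q8,q12} | {q1,q2,q4,q5,q6,q9,q11}.
On input 0, block {q1,q2,q4,q5,q6,q9,q11} splits into {q1,q2,q4,q6,q9} and {q5,q11}.
On input 0, block {q1,q2,q4,q6,q9} splits into {q1,q4,q6} and {q2,q9}.
Split {q1,q4,q6} by δ(·,0) → {q1,q6} and {q4}.
Split {q1,q6} by δ(·,2) → {q1} and {q6}.
Stable partition: {q8,q12} | {q1} | {q5,q11} | {q2,q9} | {q4} | {q6} — 6 equivalence classes.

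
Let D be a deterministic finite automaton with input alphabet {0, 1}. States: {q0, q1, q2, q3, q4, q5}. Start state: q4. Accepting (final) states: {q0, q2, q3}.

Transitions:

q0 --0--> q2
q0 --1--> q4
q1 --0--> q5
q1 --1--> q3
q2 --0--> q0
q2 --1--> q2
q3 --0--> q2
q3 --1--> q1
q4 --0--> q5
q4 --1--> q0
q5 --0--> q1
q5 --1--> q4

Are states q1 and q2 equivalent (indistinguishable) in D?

All states are reachable from the start state.
P0 = {q0,q2,q3} | {q1,q4,q5}.
Split {q0,q2,q3} by δ(·,1) → {q0,q3} and {q2}.
Refine {q1,q4,q5} on symbol 1: members go to different blocks, giving {q1,q4} and {q5}.
No further refinement is possible. Final partition (4 blocks): {q0,q3} | {q1,q4} | {q2} | {q5}.
q1 and q2 end up in different blocks, so they are distinguishable. For instance, the string 'ε' is accepted from only q2.

No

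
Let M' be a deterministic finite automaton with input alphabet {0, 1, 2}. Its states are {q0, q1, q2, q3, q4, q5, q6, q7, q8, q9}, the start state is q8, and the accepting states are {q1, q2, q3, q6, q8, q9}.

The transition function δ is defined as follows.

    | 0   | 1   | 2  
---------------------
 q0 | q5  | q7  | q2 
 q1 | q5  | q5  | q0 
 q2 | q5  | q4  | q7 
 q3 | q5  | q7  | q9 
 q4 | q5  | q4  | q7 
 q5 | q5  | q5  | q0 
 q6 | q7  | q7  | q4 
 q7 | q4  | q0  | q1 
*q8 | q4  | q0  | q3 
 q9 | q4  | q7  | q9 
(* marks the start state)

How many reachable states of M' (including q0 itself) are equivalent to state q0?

States {q6} cannot be reached from the start state, so discard them.
P0 = {q1,q2,q3,q8,q9} | {q0,q4,q5,q7}.
Refine {q1,q2,q3,q8,q9} on symbol 2: members go to different blocks, giving {q3,q8,q9} and {q1,q2}.
Split {q0,q4,q5,q7} by δ(·,2) → {q0,q7} and {q4,q5}.
The partition is now stable with 4 blocks: {q3,q8,q9} | {q0,q7} | {q1,q2} | {q4,q5}.
The equivalence class containing q0 is {q0,q7}, of size 2.

2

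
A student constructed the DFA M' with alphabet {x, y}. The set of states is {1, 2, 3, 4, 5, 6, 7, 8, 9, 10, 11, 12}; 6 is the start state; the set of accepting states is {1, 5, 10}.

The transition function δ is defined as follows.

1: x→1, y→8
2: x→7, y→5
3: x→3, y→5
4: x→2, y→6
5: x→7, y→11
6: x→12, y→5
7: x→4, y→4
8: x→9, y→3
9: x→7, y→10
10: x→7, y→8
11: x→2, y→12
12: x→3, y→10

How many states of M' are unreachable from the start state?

No path from 6 leads to 1; the other 11 states are all reachable.

1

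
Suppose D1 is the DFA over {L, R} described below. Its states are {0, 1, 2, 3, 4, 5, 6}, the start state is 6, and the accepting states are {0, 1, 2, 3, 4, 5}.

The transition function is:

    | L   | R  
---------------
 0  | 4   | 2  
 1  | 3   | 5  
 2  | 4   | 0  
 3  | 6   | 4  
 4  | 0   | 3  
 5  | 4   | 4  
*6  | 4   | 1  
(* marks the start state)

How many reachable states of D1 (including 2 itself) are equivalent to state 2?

Every state is reachable, so we keep all 7.
P0 = {0,1,2,3,4,5} | {6}.
Refine {0,1,2,3,4,5} on symbol L: members go to different blocks, giving {0,1,2,4,5} and {3}.
On input L, block {0,1,2,4,5} splits into {0,2,4,5} and {1}.
On input R, block {0,2,4,5} splits into {0,2,5} and {4}.
On input R, block {0,2,5} splits into {0,2} and {5}.
The partition is now stable with 6 blocks: {0,2} | {6} | {3} | {1} | {4} | {5}.
State 2 belongs to the block {0,2}, which has 2 states.

2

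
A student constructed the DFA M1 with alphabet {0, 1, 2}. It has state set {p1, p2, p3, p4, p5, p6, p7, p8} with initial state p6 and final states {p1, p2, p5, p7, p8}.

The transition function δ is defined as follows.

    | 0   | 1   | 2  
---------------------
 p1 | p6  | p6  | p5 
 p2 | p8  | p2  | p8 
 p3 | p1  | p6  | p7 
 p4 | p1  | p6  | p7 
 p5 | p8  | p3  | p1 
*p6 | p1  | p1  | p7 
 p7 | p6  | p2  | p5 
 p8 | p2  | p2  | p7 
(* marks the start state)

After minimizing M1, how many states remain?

7

First remove the unreachable states {p4}; 7 states remain.
Start with accepting vs non-accepting: {p1,p2,p5,p7,p8} | {p3,p6}.
On input 0, block {p1,p2,p5,p7,p8} splits into {p2,p5,p8} and {p1,p7}.
Split {p2,p5,p8} by δ(·,1) → {p2,p8} and {p5}.
On input 2, block {p2,p8} splits into {p2} and {p8}.
Split {p3,p6} by δ(·,1) → {p3} and {p6}.
Split {p1,p7} by δ(·,1) → {p1} and {p7}.
The partition is now stable with 7 blocks: {p2} | {p3} | {p1} | {p5} | {p8} | {p6} | {p7}.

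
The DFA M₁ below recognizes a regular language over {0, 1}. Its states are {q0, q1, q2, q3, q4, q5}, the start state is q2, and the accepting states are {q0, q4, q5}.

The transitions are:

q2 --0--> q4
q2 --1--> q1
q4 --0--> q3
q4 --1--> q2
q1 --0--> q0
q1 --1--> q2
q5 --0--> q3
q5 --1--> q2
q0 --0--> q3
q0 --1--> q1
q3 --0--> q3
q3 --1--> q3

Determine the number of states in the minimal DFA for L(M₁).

3

First remove the unreachable states {q5}; 5 states remain.
Start with accepting vs non-accepting: {q0,q4} | {q1,q2,q3}.
Refine {q1,q2,q3} on symbol 0: members go to different blocks, giving {q1,q2} and {q3}.
Stable partition: {q0,q4} | {q1,q2} | {q3} — 3 equivalence classes.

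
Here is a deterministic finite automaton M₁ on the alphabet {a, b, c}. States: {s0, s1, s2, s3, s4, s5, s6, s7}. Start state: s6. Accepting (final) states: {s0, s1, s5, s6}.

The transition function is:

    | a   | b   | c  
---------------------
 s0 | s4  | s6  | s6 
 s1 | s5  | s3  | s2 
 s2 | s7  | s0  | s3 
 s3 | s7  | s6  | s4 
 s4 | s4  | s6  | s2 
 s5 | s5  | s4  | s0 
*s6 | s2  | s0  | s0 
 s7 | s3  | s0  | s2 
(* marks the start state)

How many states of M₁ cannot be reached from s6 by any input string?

BFS from s6 reaches {s0, s2, s3, s4, s6, s7}; the 2 state(s) s1, s5 are never visited.

2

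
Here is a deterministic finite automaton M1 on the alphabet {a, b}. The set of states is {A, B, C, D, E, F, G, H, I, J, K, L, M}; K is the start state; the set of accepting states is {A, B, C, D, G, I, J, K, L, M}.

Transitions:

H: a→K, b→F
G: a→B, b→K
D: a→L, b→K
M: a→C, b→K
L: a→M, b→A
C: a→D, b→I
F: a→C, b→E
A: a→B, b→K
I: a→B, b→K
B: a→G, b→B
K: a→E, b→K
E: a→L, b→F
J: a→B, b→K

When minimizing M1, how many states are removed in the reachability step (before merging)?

2

Starting at K and following transitions, the reachable set is {A, B, C, D, E, F, G, I, K, L, M}. That leaves H, J unreachable — 2 in total.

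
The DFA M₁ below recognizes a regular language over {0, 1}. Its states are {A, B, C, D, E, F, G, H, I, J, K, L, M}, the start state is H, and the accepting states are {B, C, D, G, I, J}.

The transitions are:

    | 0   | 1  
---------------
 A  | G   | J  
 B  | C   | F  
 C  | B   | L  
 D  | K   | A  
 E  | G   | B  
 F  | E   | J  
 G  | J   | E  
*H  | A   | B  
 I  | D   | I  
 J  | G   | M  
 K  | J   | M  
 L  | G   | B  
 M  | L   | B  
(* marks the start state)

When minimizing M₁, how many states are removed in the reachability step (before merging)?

BFS from H reaches {A, B, C, E, F, G, H, J, L, M}; the 3 state(s) D, I, K are never visited.

3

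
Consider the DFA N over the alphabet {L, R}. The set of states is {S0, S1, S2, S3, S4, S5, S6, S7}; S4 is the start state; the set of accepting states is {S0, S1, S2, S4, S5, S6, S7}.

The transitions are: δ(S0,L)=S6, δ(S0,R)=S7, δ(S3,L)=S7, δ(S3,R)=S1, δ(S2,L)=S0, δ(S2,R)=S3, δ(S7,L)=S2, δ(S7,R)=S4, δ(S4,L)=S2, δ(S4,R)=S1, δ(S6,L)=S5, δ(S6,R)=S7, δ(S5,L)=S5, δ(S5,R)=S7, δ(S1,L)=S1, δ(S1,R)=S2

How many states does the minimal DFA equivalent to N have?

All states are reachable from the start state.
P0 = {S0,S1,S2,S4,S5,S6,S7} | {S3}.
Refine {S0,S1,S2,S4,S5,S6,S7} on symbol R: members go to different blocks, giving {S0,S1,S4,S5,S6,S7} and {S2}.
On input L, block {S0,S1,S4,S5,S6,S7} splits into {S0,S1,S5,S6} and {S4,S7}.
Split {S0,S1,S5,S6} by δ(·,R) → {S0,S5,S6} and {S1}.
On input R, block {S4,S7} splits into {S4} and {S7}.
Stable partition: {S0,S5,S6} | {S3} | {S2} | {S4} | {S1} | {S7} — 6 equivalence classes.

6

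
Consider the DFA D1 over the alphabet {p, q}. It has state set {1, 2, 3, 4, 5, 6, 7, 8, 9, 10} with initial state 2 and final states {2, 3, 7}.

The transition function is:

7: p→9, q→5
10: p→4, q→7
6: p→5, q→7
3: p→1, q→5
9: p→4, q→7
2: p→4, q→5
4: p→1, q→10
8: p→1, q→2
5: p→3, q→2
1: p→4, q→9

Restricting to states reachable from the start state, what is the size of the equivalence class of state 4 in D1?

2

States {6,8} cannot be reached from the start state, so discard them.
Start with accepting vs non-accepting: {2,3,7} | {1,4,5,9,10}.
On input p, block {1,4,5,9,10} splits into {1,4,9,10} and {5}.
Split {1,4,9,10} by δ(·,q) → {1,4} and {9,10}.
On input p, block {2,3,7} splits into {2,3} and {7}.
No further refinement is possible. Final partition (5 blocks): {2,3} | {1,4} | {5} | {9,10} | {7}.
The equivalence class containing 4 is {1,4}, of size 2.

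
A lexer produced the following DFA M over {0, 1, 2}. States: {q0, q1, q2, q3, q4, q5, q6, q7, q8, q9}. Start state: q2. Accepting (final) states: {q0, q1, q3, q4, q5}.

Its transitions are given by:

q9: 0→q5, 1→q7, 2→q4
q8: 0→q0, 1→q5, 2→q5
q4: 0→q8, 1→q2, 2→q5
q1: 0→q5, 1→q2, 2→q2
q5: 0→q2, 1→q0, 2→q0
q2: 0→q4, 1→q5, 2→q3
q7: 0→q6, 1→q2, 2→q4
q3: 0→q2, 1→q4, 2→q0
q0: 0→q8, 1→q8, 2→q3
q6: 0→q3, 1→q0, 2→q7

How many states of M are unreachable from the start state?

4

No path from q2 leads to q1, q6, q7, q9; the other 6 states are all reachable.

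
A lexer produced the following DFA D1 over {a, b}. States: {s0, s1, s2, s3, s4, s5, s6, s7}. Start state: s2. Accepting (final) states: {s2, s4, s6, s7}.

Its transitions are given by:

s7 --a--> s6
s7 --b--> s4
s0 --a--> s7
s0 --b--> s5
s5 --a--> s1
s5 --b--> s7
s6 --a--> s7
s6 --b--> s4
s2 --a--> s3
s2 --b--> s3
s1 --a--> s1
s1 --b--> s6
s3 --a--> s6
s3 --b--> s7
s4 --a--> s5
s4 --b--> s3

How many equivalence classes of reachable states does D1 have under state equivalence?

Reachable states from the start: {s1,s2,s3,s4,s5,s6,s7}. Unreachable: {s0} — drop them.
Initial partition by acceptance: {s2,s4,s6,s7} | {s1,s3,s5}.
On input a, block {s2,s4,s6,s7} splits into {s2,s4} and {s6,s7}.
Refine {s1,s3,s5} on symbol a: members go to different blocks, giving {s1,s5} and {s3}.
On input a, block {s2,s4} splits into {s2} and {s4}.
No further refinement is possible. Final partition (5 blocks): {s2} | {s1,s5} | {s6,s7} | {s3} | {s4}.

5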